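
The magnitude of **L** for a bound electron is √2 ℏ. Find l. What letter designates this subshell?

|L| = ℏ√(l(l+1)), so l(l+1) = 2.
Solving: l = 1.

l = 1 (p orbital)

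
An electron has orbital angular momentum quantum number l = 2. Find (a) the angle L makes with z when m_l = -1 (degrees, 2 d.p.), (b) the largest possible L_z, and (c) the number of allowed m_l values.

For m_l = -1: cos θ = -1/√6, θ ≈ 114.09°.
L_z,max = lℏ = 2ℏ.
There are 2l+1 = 5 values of m_l.

θ(m_l=-1) ≈ 114.09°; L_z,max = 2ℏ; 5 values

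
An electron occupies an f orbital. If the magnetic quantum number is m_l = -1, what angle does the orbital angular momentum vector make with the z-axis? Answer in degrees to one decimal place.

θ ≈ 106.8°

An f state has l = 3.
|L|² = l(l+1)ℏ² = 12ℏ², so |L| = 2√3 ℏ.
L_z = m_l ℏ = −1ℏ.
cos θ = L_z/|L| = -1/√12, so θ ≈ 106.8°.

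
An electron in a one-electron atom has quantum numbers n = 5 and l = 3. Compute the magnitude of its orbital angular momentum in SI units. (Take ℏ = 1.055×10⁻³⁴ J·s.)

|L| = ℏ√(l(l+1)) = ℏ√(3·4) = 2√3 ℏ
Numerically, |L| = 3.464 × (1.055×10⁻³⁴ J·s) = 3.655×10⁻³⁴ J·s.

|L| = 3.655×10⁻³⁴ J·s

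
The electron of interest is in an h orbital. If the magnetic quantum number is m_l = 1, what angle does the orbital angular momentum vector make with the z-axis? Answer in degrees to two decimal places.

H corresponds to l = 5.
|L| = ℏ√(l(l+1)) = √30 ℏ.
L_z = m_l ℏ = 1ℏ.
cos θ = L_z/|L| = 1/√30, so θ ≈ 79.48°.

θ ≈ 79.48°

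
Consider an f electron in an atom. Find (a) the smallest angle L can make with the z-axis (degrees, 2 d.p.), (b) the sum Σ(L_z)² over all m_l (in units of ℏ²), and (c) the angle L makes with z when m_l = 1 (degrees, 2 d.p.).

The letter f corresponds to l = 3.
cos θ_min = 3/√12, so θ_min ≈ 30.00°.
Σ m_l² = 28, so Σ(L_z)² = 28 ℏ².
For m_l = 1: cos θ = 1/√12, θ ≈ 73.22°.

θ_min ≈ 30.00°; Σ(L_z)² = 28 ℏ²; θ(m_l=1) ≈ 73.22°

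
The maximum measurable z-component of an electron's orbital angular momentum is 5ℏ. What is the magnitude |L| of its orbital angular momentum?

|L| = √30 ℏ ≈ 5.477ℏ

L_z,max = lℏ, so l = 5.
|L| = ℏ√(l(l+1)) = √30 ℏ.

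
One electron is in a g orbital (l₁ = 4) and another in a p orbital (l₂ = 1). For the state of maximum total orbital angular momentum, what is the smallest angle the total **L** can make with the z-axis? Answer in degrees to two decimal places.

θ_min ≈ 24.09°

L runs from |4 − 1| = 3 to 4 + 1 = 5.
Allowed values: L = 3, 4, 5.
The maximum is L = 5, with |L_tot| = ℏ√(5·6) = √30 ℏ.
The minimum angle with z is arccos(5/√30) ≈ 24.09°.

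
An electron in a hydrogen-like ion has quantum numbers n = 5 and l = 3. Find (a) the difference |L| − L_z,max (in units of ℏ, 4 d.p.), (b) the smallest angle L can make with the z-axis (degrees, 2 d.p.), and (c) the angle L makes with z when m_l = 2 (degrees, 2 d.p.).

|L|−L_z,max ≈ 0.4641ℏ; θ_min ≈ 30.00°; θ(m_l=2) ≈ 54.74°

|L| − L_z,max = (2√3 − 3)ℏ ≈ 0.4641ℏ.
cos θ_min = 3/√12, so θ_min ≈ 30.00°.
For m_l = 2: cos θ = 2/√12, θ ≈ 54.74°.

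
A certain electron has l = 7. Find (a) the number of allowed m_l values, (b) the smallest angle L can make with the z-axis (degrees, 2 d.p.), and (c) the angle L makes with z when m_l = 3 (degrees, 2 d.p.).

15 values; θ_min ≈ 20.70°; θ(m_l=3) ≈ 66.37°

There are 2l+1 = 15 values of m_l.
cos θ_min = 7/√56, so θ_min ≈ 20.70°.
For m_l = 3: cos θ = 3/√56, θ ≈ 66.37°.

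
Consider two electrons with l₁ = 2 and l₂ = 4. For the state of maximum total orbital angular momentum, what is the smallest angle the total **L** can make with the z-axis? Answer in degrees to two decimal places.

θ_min ≈ 22.21°

Angular momentum addition gives L = |l₁ − l₂|, …, l₁ + l₂.
Allowed values: L = 2, 3, 4, 5, 6.
The maximum is L = 6, with |L_tot| = ℏ√(6·7) = √42 ℏ.
The minimum angle with z is arccos(6/√42) ≈ 22.21°.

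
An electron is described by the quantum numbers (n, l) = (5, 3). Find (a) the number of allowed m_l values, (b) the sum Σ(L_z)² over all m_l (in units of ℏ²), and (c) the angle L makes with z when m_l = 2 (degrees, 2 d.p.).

7 values; Σ(L_z)² = 28 ℏ²; θ(m_l=2) ≈ 54.74°

There are 2l+1 = 7 values of m_l.
Σ m_l² = 28, so Σ(L_z)² = 28 ℏ².
For m_l = 2: cos θ = 2/√12, θ ≈ 54.74°.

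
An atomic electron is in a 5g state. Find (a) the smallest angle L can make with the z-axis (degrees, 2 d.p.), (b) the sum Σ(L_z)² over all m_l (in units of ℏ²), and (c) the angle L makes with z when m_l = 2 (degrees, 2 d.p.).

The 5g subshell has l = 4.
cos θ_min = 4/√20, so θ_min ≈ 26.57°.
Σ m_l² = 60, so Σ(L_z)² = 60 ℏ².
For m_l = 2: cos θ = 2/√20, θ ≈ 63.43°.

θ_min ≈ 26.57°; Σ(L_z)² = 60 ℏ²; θ(m_l=2) ≈ 63.43°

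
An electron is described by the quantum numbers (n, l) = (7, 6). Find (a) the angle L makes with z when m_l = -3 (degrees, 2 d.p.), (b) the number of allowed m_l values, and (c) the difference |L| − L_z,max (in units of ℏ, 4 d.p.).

θ(m_l=-3) ≈ 117.58°; 13 values; |L|−L_z,max ≈ 0.4807ℏ

For m_l = -3: cos θ = -3/√42, θ ≈ 117.58°.
There are 2l+1 = 13 values of m_l.
|L| − L_z,max = (√42 − 6)ℏ ≈ 0.4807ℏ.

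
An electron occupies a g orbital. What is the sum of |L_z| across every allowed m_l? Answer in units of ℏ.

Σ|L_z| = 20 ℏ

A g state has l = 4.
m_l runs from −4 to 4, i.e. {-4, -3, -2, -1, 0, 1, 2, 3, 4}.
Σ|m_l| = 2(1+2+…+4) = 20.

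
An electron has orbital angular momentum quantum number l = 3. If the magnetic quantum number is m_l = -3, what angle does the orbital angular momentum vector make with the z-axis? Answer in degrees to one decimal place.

θ ≈ 150.0°

|L| = √(l(l+1)) ℏ = 2√3 ℏ.
L_z = m_l ℏ = −3ℏ.
cos θ = L_z/|L| = -3/√12, so θ ≈ 150.0°.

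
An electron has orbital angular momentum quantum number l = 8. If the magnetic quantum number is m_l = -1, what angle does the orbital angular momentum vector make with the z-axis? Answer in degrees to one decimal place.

θ ≈ 96.8°

|L| = ℏ√(l(l+1)) = 6√2 ℏ.
L_z = m_l ℏ = −1ℏ.
cos θ = L_z/|L| = -1/√72, so θ ≈ 96.8°.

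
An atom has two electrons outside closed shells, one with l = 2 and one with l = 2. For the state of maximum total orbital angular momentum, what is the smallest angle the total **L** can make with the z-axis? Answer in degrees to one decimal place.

Angular momentum addition gives L = |l₁ − l₂|, …, l₁ + l₂.
So L can be 0, 1, 2, 3, 4.
The maximum is L = 4, with |L_tot| = ℏ√(4·5) = 2√5 ℏ.
The minimum angle with z is arccos(4/√20) ≈ 26.6°.

θ_min ≈ 26.6°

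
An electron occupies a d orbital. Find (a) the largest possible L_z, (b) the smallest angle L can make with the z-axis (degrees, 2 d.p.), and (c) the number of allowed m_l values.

L_z,max = 2ℏ; θ_min ≈ 35.26°; 5 values

For a d orbital, l = 2.
L_z,max = lℏ = 2ℏ.
cos θ_min = 2/√6, so θ_min ≈ 35.26°.
There are 2l+1 = 5 values of m_l.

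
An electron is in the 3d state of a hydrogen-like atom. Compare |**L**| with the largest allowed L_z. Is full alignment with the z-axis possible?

No: L_z,max = 2ℏ < |L| = √6 ℏ ≈ 2.449ℏ

3d means n = 3, l = 2.
|L| = √6 ℏ ≈ 2.4495ℏ, while L_z,max = lℏ = 2ℏ.
Since |L| > L_z,max, the vector can never point exactly along z; the closest it comes is θ_min = arccos(2/√6) ≈ 35.3°.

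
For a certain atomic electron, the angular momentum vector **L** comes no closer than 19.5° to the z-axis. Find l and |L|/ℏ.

cos²θ_min = l/(l+1) = 0.8886.
Thus l = 0.8886/(1 − 0.8886) ≈ 8.
Then |L| = ℏ√(8·9) = 6√2 ℏ.

l = 8, |L| = 6√2 ℏ ≈ 8.485ℏ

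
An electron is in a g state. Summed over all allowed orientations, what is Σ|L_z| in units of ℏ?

Σ|L_z| = 20 ℏ

G corresponds to l = 4.
m_l ∈ {-4, -3, -2, -1, 0, 1, 2, 3, 4}.
Σ|m_l| = 2·4(4+1)/2 = 20.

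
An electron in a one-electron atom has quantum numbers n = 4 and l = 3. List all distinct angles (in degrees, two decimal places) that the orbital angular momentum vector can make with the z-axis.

|L| = √(l(l+1)) ℏ = 2√3 ℏ.
cos θ = m_l/√12 for each m_l ∈ {-3, -2, -1, 0, 1, 2, 3}.

θ ∈ {30.00°, 54.74°, 73.22°, 90.00°, 106.78°, 125.26°, 150.00°}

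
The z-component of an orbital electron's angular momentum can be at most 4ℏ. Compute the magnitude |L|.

|L| = 2√5 ℏ ≈ 4.472ℏ

The maximum L_z equals lℏ, giving l = 4.
Then |L| = ℏ√(4·5) = 2√5 ℏ.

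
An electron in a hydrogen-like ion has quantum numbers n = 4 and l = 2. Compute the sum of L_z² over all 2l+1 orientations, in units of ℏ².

Σ(L_z)² = 10 ℏ²

m_l runs from −2 to 2, i.e. {-2, -1, 0, 1, 2}.
Σ m_l² = 2·(1 + 4) = 10.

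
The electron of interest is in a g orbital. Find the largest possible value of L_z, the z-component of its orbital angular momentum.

L_z,max = 4ℏ

A g state has l = 4.
L_z = m_l ℏ with m_l ∈ {−4, …, 4}; the maximum is m_l = 4.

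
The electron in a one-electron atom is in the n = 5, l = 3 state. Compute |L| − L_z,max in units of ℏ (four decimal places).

|L| − L_z,max ≈ 0.4641ℏ

|L| = 2√3 ℏ ≈ 3.4641ℏ, while L_z,max = lℏ = 3ℏ.
The difference is (2√3 − 3)ℏ ≈ 0.4641ℏ.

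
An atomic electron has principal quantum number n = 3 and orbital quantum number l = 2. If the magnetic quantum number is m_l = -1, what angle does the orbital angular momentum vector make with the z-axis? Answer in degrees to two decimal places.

|L|² = l(l+1)ℏ² = 6ℏ², so |L| = √6 ℏ.
L_z = m_l ℏ = −1ℏ.
cos θ = L_z/|L| = -1/√6, so θ ≈ 114.09°.

θ ≈ 114.09°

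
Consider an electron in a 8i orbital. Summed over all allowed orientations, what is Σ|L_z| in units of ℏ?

Σ|L_z| = 42 ℏ

The 8i subshell has l = 6.
m_l runs from −6 to 6, i.e. {-6, -5, -4, -3, -2, -1, 0, 1, 2, 3, 4, 5, 6}.
Σ|m_l| = l(l+1) = 42.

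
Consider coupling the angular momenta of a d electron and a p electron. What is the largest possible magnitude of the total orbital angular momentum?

|L_tot|_max = 2√3 ℏ ≈ 3.464ℏ

By the triangle rule, |l₁ − l₂| ≤ L ≤ l₁ + l₂.
So L can be 1, 2, 3.
The largest magnitude corresponds to L = 3: |L_tot| = ℏ√(3·4) = 2√3 ℏ.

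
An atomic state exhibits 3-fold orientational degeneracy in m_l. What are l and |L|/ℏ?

l = 1, |L| = √2 ℏ ≈ 1.414ℏ

2l + 1 = 3 ⇒ l = 1.
Then |L| = √(l(l+1)) ℏ = √2 ℏ.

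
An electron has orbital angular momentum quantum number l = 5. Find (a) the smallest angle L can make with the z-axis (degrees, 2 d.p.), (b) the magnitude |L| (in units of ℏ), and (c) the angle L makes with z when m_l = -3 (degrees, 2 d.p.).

cos θ_min = 5/√30, so θ_min ≈ 24.09°.
|L| = ℏ√(5·6) = √30 ℏ ≈ 5.477ℏ.
For m_l = -3: cos θ = -3/√30, θ ≈ 123.21°.

θ_min ≈ 24.09°; |L| = √30 ℏ ≈ 5.477ℏ; θ(m_l=-3) ≈ 123.21°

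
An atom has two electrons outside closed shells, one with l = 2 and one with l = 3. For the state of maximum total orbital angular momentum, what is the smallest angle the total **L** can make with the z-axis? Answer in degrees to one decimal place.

θ_min ≈ 24.1°

Angular momentum addition gives L = |l₁ − l₂|, …, l₁ + l₂.
L ∈ {1, 2, 3, 4, 5}.
The maximum is L = 5, with |L_tot| = ℏ√(5·6) = √30 ℏ.
The minimum angle with z is arccos(5/√30) ≈ 24.1°.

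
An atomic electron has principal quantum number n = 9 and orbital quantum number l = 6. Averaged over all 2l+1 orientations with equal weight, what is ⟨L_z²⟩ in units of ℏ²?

⟨L_z²⟩ = 14 ℏ²

The allowed m_l values are -6, -5, -4, -3, -2, -1, 0, 1, 2, 3, 4, 5, 6.
Average of L_z² over 13 states: 182/13 ℏ² = 14 ℏ².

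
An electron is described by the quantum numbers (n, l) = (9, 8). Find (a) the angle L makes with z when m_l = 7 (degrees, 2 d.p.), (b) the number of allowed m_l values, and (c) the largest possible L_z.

For m_l = 7: cos θ = 7/√72, θ ≈ 34.42°.
There are 2l+1 = 17 values of m_l.
L_z,max = lℏ = 8ℏ.

θ(m_l=7) ≈ 34.42°; 17 values; L_z,max = 8ℏ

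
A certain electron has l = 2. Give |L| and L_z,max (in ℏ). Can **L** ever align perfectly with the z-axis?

No: L_z,max = 2ℏ < |L| = √6 ℏ ≈ 2.449ℏ

|L| = √6 ℏ ≈ 2.4495ℏ, while L_z,max = lℏ = 2ℏ.
Since |L| > L_z,max, the vector can never point exactly along z; the closest it comes is θ_min = arccos(2/√6) ≈ 35.3°.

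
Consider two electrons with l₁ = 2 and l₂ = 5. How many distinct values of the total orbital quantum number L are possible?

5

The total orbital quantum number L ranges from |l₁ − l₂| to l₁ + l₂ in integer steps.
So L can be 3, 4, 5, 6, 7.
That is 5 values.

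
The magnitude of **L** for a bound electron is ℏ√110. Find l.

Since |L|² = l(l+1)ℏ², l(l+1) = 110.
l² + l − 110 = 0 ⇒ l = 10.

l = 10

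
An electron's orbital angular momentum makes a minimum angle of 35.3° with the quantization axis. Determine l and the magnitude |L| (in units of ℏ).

l = 2, |L| = √6 ℏ ≈ 2.449ℏ

At minimum angle, m_l = l, so cos θ = l/√(l(l+1)); cos²θ = l/(l+1) = 0.6661.
l = cos²θ/sin²θ ≈ 2.
Then |L| = ℏ√(2·3) = √6 ℏ.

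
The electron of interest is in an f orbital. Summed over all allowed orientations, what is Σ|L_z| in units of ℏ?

F corresponds to l = 3.
m_l runs from −3 to 3, i.e. {-3, -2, -1, 0, 1, 2, 3}.
Σ|m_l| = 2·3(3+1)/2 = 12.

Σ|L_z| = 12 ℏ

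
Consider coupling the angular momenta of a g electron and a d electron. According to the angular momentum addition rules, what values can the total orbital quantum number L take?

L runs from |4 − 2| = 2 to 4 + 2 = 6.
Allowed values: L = 2, 3, 4, 5, 6.

L = 2, 3, 4, 5, 6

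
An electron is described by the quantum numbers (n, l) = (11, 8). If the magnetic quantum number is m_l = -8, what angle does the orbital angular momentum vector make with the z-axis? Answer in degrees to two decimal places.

|L| = ℏ√(l(l+1)) = 6√2 ℏ.
L_z = m_l ℏ = −8ℏ.
cos θ = L_z/|L| = -8/√72, so θ ≈ 160.53°.

θ ≈ 160.53°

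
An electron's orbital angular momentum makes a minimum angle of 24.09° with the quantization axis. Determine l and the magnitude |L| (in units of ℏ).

cos²θ_min = l/(l+1) = 0.8334.
Solving: l = 5.
Then |L| = ℏ√(5·6) = √30 ℏ.

l = 5, |L| = √30 ℏ ≈ 5.477ℏ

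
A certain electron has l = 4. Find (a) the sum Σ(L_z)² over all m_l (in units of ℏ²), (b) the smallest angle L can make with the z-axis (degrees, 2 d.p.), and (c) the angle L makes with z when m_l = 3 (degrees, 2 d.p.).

Σ(L_z)² = 60 ℏ²; θ_min ≈ 26.57°; θ(m_l=3) ≈ 47.87°

Σ m_l² = 60, so Σ(L_z)² = 60 ℏ².
cos θ_min = 4/√20, so θ_min ≈ 26.57°.
For m_l = 3: cos θ = 3/√20, θ ≈ 47.87°.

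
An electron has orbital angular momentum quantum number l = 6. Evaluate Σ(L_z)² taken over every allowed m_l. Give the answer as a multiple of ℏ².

Σ(L_z)² = 182 ℏ²

The allowed m_l values are -6, -5, -4, -3, -2, -1, 0, 1, 2, 3, 4, 5, 6.
Summing m² from −6 to 6: Σ m_l² = 182.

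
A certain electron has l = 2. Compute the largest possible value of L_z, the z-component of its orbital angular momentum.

L_z = m_l ℏ with m_l ∈ {−2, …, 2}; the maximum is m_l = 2.

L_z,max = 2ℏ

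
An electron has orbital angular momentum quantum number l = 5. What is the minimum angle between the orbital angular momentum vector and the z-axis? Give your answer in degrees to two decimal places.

θ_min ≈ 24.09°

|L|² = l(l+1)ℏ² = 30ℏ², so |L| = √30 ℏ.
The smallest angle corresponds to the largest L_z, i.e. m_l = l = 5, giving L_z = 5ℏ.
cos θ_min = 5/√30, so θ_min ≈ 24.09°.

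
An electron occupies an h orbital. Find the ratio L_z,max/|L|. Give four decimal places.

For an h orbital, l = 5.
|L| = √30 ℏ ≈ 5.4772ℏ, while L_z,max = lℏ = 5ℏ.
L_z,max/|L| = 5/√30 = 0.9129.

L_z,max/|L| = 0.9129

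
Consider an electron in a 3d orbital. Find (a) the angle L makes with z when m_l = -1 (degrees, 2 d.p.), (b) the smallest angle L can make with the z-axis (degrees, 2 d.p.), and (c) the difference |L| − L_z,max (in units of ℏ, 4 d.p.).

For 3d, l = 2.
For m_l = -1: cos θ = -1/√6, θ ≈ 114.09°.
cos θ_min = 2/√6, so θ_min ≈ 35.26°.
|L| − L_z,max = (√6 − 2)ℏ ≈ 0.4495ℏ.

θ(m_l=-1) ≈ 114.09°; θ_min ≈ 35.26°; |L|−L_z,max ≈ 0.4495ℏ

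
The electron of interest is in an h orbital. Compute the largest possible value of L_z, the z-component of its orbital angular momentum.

An h state has l = 5.
L_z = m_l ℏ with m_l ∈ {−5, …, 5}; the maximum is m_l = 5.

L_z,max = 5ℏ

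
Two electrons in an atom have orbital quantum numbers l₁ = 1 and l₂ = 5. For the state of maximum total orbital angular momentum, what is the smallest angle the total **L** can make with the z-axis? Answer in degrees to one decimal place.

θ_min ≈ 22.2°

L runs from |1 − 5| = 4 to 1 + 5 = 6.
Allowed values: L = 4, 5, 6.
The maximum is L = 6, with |L_tot| = ℏ√(6·7) = √42 ℏ.
The minimum angle with z is arccos(6/√42) ≈ 22.2°.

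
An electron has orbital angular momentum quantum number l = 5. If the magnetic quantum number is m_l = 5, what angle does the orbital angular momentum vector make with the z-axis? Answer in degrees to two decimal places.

|L|² = l(l+1)ℏ² = 30ℏ², so |L| = √30 ℏ.
L_z = m_l ℏ = 5ℏ.
cos θ = L_z/|L| = 5/√30, so θ ≈ 24.09°.

θ ≈ 24.09°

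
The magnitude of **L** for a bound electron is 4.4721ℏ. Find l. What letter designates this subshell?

l = 4 (g orbital)

(|L|/ℏ)² = l(l+1) = 20.
l² + l − 20 = 0 ⇒ l = 4.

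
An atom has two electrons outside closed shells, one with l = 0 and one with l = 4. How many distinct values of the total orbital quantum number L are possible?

1

Angular momentum addition gives L = |l₁ − l₂|, …, l₁ + l₂.
So L can be 4.
That is 1 value.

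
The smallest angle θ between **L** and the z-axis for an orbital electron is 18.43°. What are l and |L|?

cos²θ_min = l/(l+1) = 0.9001.
l = cos²θ/sin²θ ≈ 9.
Then |L| = ℏ√(9·10) = 3√10 ℏ.

l = 9, |L| = 3√10 ℏ ≈ 9.487ℏ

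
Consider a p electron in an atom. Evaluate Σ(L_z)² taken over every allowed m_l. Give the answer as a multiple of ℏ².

A p state has l = 1.
m_l runs from −1 to 1, i.e. {-1, 0, 1}.
Σ m_l² = 2·(1) = 2.

Σ(L_z)² = 2 ℏ²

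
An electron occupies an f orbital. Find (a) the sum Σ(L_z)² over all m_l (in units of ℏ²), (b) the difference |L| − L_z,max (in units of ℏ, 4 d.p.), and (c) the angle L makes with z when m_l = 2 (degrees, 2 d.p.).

An f state has l = 3.
Σ m_l² = 28, so Σ(L_z)² = 28 ℏ².
|L| − L_z,max = (2√3 − 3)ℏ ≈ 0.4641ℏ.
For m_l = 2: cos θ = 2/√12, θ ≈ 54.74°.

Σ(L_z)² = 28 ℏ²; |L|−L_z,max ≈ 0.4641ℏ; θ(m_l=2) ≈ 54.74°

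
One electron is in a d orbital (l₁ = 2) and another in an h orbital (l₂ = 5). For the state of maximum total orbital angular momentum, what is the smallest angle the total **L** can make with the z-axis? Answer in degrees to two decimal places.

The total orbital quantum number L ranges from |l₁ − l₂| to l₁ + l₂ in integer steps.
L ∈ {3, 4, 5, 6, 7}.
The maximum is L = 7, with |L_tot| = ℏ√(7·8) = 2√14 ℏ.
The minimum angle with z is arccos(7/√56) ≈ 20.70°.

θ_min ≈ 20.70°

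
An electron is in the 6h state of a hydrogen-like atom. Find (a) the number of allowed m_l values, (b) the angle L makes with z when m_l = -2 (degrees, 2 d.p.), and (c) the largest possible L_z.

For 6h, l = 5.
There are 2l+1 = 11 values of m_l.
For m_l = -2: cos θ = -2/√30, θ ≈ 111.42°.
L_z,max = lℏ = 5ℏ.

11 values; θ(m_l=-2) ≈ 111.42°; L_z,max = 5ℏ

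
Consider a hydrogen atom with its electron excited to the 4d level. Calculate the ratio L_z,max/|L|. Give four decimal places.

The 4d level has l = 2.
|L| = √6 ℏ ≈ 2.4495ℏ, while L_z,max = lℏ = 2ℏ.
L_z,max/|L| = 2/√6 = 0.8165.

L_z,max/|L| = 0.8165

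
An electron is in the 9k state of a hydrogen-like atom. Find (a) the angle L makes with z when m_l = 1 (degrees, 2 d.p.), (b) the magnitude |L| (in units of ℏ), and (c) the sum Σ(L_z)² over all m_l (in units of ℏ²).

For 9k, l = 7.
For m_l = 1: cos θ = 1/√56, θ ≈ 82.32°.
|L| = ℏ√(7·8) = 2√14 ℏ ≈ 7.483ℏ.
Σ m_l² = 280, so Σ(L_z)² = 280 ℏ².

θ(m_l=1) ≈ 82.32°; |L| = 2√14 ℏ ≈ 7.483ℏ; Σ(L_z)² = 280 ℏ²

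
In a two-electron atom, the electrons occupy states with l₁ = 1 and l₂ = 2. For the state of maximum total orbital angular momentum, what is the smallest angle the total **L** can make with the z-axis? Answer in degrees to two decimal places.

θ_min ≈ 30.00°

The total orbital quantum number L ranges from |l₁ − l₂| to l₁ + l₂ in integer steps.
So L can be 1, 2, 3.
The maximum is L = 3, with |L_tot| = ℏ√(3·4) = 2√3 ℏ.
The minimum angle with z is arccos(3/√12) ≈ 30.00°.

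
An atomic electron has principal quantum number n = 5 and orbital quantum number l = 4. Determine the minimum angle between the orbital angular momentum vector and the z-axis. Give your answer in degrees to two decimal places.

|L| = ℏ√(l(l+1)) = 2√5 ℏ.
The smallest angle corresponds to the largest L_z, i.e. m_l = l = 4, giving L_z = 4ℏ.
cos θ_min = 4/√20, so θ_min ≈ 26.57°.

θ_min ≈ 26.57°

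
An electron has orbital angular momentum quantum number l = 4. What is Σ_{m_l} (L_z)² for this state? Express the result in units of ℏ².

The allowed m_l values are -4, -3, -2, -1, 0, 1, 2, 3, 4.
Σ m_l² = 2·(1 + 4 + 9 + 16) = 60.

Σ(L_z)² = 60 ℏ²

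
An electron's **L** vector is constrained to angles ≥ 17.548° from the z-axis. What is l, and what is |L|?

l = 10, |L| = √110 ℏ ≈ 10.488ℏ

cos θ_min = l/√(l(l+1)) = √(l/(l+1)), so l/(l+1) = cos²(17.548°) = 0.9091.
Thus l = 0.9091/(1 − 0.9091) ≈ 10.
Then |L| = ℏ√(10·11) = √110 ℏ.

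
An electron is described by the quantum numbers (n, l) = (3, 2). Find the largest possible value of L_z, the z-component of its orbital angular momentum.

L_z,max = 2ℏ

L_z = m_l ℏ with m_l ∈ {−2, …, 2}; the maximum is m_l = 2.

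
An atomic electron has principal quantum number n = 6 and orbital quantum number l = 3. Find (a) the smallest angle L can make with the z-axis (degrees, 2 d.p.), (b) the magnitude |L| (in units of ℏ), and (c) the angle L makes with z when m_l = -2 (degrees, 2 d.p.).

cos θ_min = 3/√12, so θ_min ≈ 30.00°.
|L| = ℏ√(3·4) = 2√3 ℏ ≈ 3.464ℏ.
For m_l = -2: cos θ = -2/√12, θ ≈ 125.26°.

θ_min ≈ 30.00°; |L| = 2√3 ℏ ≈ 3.464ℏ; θ(m_l=-2) ≈ 125.26°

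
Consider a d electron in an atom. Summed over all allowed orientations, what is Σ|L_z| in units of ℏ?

D corresponds to l = 2.
m_l ∈ {-2, -1, 0, 1, 2}.
Σ|m_l| = l(l+1) = 6.

Σ|L_z| = 6 ℏ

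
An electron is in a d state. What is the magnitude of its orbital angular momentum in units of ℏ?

|L| = √6 ℏ ≈ 2.449ℏ

For a d orbital, l = 2.
|L| = ℏ√(l(l+1)) = ℏ√(2·3) = √6 ℏ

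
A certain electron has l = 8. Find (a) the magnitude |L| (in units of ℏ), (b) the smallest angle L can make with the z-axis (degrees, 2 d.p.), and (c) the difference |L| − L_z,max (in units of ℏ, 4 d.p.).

|L| = 6√2 ℏ ≈ 8.485ℏ; θ_min ≈ 19.47°; |L|−L_z,max ≈ 0.4853ℏ

|L| = ℏ√(8·9) = 6√2 ℏ ≈ 8.485ℏ.
cos θ_min = 8/√72, so θ_min ≈ 19.47°.
|L| − L_z,max = (6√2 − 8)ℏ ≈ 0.4853ℏ.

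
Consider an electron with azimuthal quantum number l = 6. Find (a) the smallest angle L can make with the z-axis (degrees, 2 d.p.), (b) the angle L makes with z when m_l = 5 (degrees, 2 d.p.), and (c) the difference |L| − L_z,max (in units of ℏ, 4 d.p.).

cos θ_min = 6/√42, so θ_min ≈ 22.21°.
For m_l = 5: cos θ = 5/√42, θ ≈ 39.51°.
|L| − L_z,max = (√42 − 6)ℏ ≈ 0.4807ℏ.

θ_min ≈ 22.21°; θ(m_l=5) ≈ 39.51°; |L|−L_z,max ≈ 0.4807ℏ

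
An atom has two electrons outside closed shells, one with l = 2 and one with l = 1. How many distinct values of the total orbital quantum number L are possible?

3

Angular momentum addition gives L = |l₁ − l₂|, …, l₁ + l₂.
So L can be 1, 2, 3.
That is 3 values.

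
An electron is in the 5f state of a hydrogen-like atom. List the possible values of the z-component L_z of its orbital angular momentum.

L_z ∈ {−3ℏ, −2ℏ, −ℏ, 0, ℏ, 2ℏ, 3ℏ}

The 5f subshell has l = 3.
L_z = m_l ℏ with m_l ranging from −l to +l in integer steps.
For l = 3: m_l ∈ {-3, -2, -1, 0, 1, 2, 3}.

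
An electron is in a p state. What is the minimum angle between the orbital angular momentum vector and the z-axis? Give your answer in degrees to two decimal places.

θ_min ≈ 45.00°

P corresponds to l = 1.
|L| = ℏ√(l(l+1)) = √2 ℏ.
The smallest angle corresponds to the largest L_z, i.e. m_l = l = 1, giving L_z = 1ℏ.
cos θ_min = 1/√2, so θ_min ≈ 45.00°.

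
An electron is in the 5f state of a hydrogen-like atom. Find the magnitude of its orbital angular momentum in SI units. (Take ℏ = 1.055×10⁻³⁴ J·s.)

For 5f, l = 3.
|L| = ℏ√(l(l+1)) = ℏ√(3·4) = 2√3 ℏ
Numerically, |L| = 3.464 × (1.055×10⁻³⁴ J·s) = 3.655×10⁻³⁴ J·s.

|L| = 3.655×10⁻³⁴ J·s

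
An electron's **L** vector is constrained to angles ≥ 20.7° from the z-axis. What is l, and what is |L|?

l = 7, |L| = 2√14 ℏ ≈ 7.483ℏ

cos²θ_min = l/(l+1) = 0.8751.
Thus l = 0.8751/(1 − 0.8751) ≈ 7.
Then |L| = ℏ√(7·8) = 2√14 ℏ.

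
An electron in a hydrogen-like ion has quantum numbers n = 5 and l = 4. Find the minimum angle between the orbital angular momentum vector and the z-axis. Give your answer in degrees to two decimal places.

|L|² = l(l+1)ℏ² = 20ℏ², so |L| = 2√5 ℏ.
The smallest angle corresponds to the largest L_z, i.e. m_l = l = 4, giving L_z = 4ℏ.
cos θ_min = 4/√20, so θ_min ≈ 26.57°.

θ_min ≈ 26.57°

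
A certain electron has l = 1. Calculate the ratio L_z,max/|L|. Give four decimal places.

|L| = √2 ℏ ≈ 1.4142ℏ, while L_z,max = lℏ = 1ℏ.
L_z,max/|L| = 1/√2 = 0.7071.

L_z,max/|L| = 0.7071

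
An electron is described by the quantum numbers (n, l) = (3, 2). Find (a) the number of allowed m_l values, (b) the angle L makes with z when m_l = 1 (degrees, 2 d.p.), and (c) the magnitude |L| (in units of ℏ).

5 values; θ(m_l=1) ≈ 65.91°; |L| = √6 ℏ ≈ 2.449ℏ

There are 2l+1 = 5 values of m_l.
For m_l = 1: cos θ = 1/√6, θ ≈ 65.91°.
|L| = ℏ√(2·3) = √6 ℏ ≈ 2.449ℏ.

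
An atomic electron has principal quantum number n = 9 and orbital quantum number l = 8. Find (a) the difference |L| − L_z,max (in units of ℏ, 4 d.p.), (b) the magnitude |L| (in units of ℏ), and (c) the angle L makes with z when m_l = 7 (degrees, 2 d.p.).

|L| − L_z,max = (6√2 − 8)ℏ ≈ 0.4853ℏ.
|L| = ℏ√(8·9) = 6√2 ℏ ≈ 8.485ℏ.
For m_l = 7: cos θ = 7/√72, θ ≈ 34.42°.

|L|−L_z,max ≈ 0.4853ℏ; |L| = 6√2 ℏ ≈ 8.485ℏ; θ(m_l=7) ≈ 34.42°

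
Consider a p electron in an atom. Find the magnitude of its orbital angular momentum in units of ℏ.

|L| = √2 ℏ ≈ 1.414ℏ

A p state has l = 1.
|L| = ℏ√(l(l+1)) = ℏ√(1·2) = √2 ℏ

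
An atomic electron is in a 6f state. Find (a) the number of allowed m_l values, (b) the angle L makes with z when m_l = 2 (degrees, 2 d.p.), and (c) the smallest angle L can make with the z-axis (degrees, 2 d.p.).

7 values; θ(m_l=2) ≈ 54.74°; θ_min ≈ 30.00°

For 6f, l = 3.
There are 2l+1 = 7 values of m_l.
For m_l = 2: cos θ = 2/√12, θ ≈ 54.74°.
cos θ_min = 3/√12, so θ_min ≈ 30.00°.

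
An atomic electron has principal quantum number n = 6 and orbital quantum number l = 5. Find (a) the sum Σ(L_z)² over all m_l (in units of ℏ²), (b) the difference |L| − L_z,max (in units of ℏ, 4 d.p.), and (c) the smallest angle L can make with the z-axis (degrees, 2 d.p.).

Σ m_l² = 110, so Σ(L_z)² = 110 ℏ².
|L| − L_z,max = (√30 − 5)ℏ ≈ 0.4772ℏ.
cos θ_min = 5/√30, so θ_min ≈ 24.09°.

Σ(L_z)² = 110 ℏ²; |L|−L_z,max ≈ 0.4772ℏ; θ_min ≈ 24.09°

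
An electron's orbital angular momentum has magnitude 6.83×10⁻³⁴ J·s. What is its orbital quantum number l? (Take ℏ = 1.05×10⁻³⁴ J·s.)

Dividing by ℏ: |L|/ℏ ≈ 6.505.
l(l+1) ≈ 6.505² ≈ 42.31, so l = 6.

l = 6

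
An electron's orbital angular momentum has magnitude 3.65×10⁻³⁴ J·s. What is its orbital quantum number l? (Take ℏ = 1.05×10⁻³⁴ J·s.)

l = 3

In units of ℏ, |L| ≈ 3.476.
(|L|/ℏ)² = l(l+1) ≈ 12.08 ⇒ l = 3.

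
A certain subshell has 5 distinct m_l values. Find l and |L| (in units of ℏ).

l = 2, |L| = √6 ℏ ≈ 2.449ℏ

Since there are 2l+1 = 5 values of m_l, l = 2.
|L| = ℏ√(l(l+1)) = ℏ√(2·3) = √6 ℏ.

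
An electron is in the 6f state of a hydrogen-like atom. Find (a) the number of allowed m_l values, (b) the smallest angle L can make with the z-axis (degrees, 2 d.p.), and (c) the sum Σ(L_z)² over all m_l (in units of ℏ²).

For 6f, l = 3.
There are 2l+1 = 7 values of m_l.
cos θ_min = 3/√12, so θ_min ≈ 30.00°.
Σ m_l² = 28, so Σ(L_z)² = 28 ℏ².

7 values; θ_min ≈ 30.00°; Σ(L_z)² = 28 ℏ²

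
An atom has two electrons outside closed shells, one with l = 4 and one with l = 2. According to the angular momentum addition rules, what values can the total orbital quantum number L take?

L = 2, 3, 4, 5, 6

By the triangle rule, |l₁ − l₂| ≤ L ≤ l₁ + l₂.
Allowed values: L = 2, 3, 4, 5, 6.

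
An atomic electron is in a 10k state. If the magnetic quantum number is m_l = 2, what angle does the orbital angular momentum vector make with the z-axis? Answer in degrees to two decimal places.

10k means n = 10, l = 7.
|L|² = l(l+1)ℏ² = 56ℏ², so |L| = 2√14 ℏ.
L_z = m_l ℏ = 2ℏ.
cos θ = L_z/|L| = 2/√56, so θ ≈ 74.50°.

θ ≈ 74.50°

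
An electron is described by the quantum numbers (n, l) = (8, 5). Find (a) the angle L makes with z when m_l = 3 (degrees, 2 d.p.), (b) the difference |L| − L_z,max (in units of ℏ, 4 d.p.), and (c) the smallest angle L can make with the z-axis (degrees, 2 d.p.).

θ(m_l=3) ≈ 56.79°; |L|−L_z,max ≈ 0.4772ℏ; θ_min ≈ 24.09°

For m_l = 3: cos θ = 3/√30, θ ≈ 56.79°.
|L| − L_z,max = (√30 − 5)ℏ ≈ 0.4772ℏ.
cos θ_min = 5/√30, so θ_min ≈ 24.09°.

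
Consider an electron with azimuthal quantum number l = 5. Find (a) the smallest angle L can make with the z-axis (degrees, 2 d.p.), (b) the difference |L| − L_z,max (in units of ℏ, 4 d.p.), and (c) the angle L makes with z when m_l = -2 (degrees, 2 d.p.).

θ_min ≈ 24.09°; |L|−L_z,max ≈ 0.4772ℏ; θ(m_l=-2) ≈ 111.42°

cos θ_min = 5/√30, so θ_min ≈ 24.09°.
|L| − L_z,max = (√30 − 5)ℏ ≈ 0.4772ℏ.
For m_l = -2: cos θ = -2/√30, θ ≈ 111.42°.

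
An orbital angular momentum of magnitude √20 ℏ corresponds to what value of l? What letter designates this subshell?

l = 4 (g orbital)

Since |L|² = l(l+1)ℏ², l(l+1) = 20.
l² + l − 20 = 0 ⇒ l = 4.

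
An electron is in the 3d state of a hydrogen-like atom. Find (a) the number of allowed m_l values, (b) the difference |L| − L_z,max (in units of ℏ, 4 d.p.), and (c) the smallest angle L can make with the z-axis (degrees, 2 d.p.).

The 3d subshell has l = 2.
There are 2l+1 = 5 values of m_l.
|L| − L_z,max = (√6 − 2)ℏ ≈ 0.4495ℏ.
cos θ_min = 2/√6, so θ_min ≈ 35.26°.

5 values; |L|−L_z,max ≈ 0.4495ℏ; θ_min ≈ 35.26°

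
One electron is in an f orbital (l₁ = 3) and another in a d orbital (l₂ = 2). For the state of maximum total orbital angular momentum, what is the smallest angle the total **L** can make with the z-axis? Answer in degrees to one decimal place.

θ_min ≈ 24.1°

By the triangle rule, |l₁ − l₂| ≤ L ≤ l₁ + l₂.
L ∈ {1, 2, 3, 4, 5}.
The maximum is L = 5, with |L_tot| = ℏ√(5·6) = √30 ℏ.
The minimum angle with z is arccos(5/√30) ≈ 24.1°.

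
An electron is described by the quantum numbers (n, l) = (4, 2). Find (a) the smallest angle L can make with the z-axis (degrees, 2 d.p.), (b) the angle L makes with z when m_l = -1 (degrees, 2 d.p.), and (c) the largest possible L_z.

θ_min ≈ 35.26°; θ(m_l=-1) ≈ 114.09°; L_z,max = 2ℏ

cos θ_min = 2/√6, so θ_min ≈ 35.26°.
For m_l = -1: cos θ = -1/√6, θ ≈ 114.09°.
L_z,max = lℏ = 2ℏ.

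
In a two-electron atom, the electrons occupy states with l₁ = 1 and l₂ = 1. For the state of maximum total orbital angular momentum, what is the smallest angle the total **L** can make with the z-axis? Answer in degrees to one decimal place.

Angular momentum addition gives L = |l₁ − l₂|, …, l₁ + l₂.
Allowed values: L = 0, 1, 2.
The maximum is L = 2, with |L_tot| = ℏ√(2·3) = √6 ℏ.
The minimum angle with z is arccos(2/√6) ≈ 35.3°.

θ_min ≈ 35.3°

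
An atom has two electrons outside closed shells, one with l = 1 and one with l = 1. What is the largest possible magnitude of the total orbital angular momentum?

|L_tot|_max = √6 ℏ ≈ 2.449ℏ

The total orbital quantum number L ranges from |l₁ − l₂| to l₁ + l₂ in integer steps.
Allowed values: L = 0, 1, 2.
The largest magnitude corresponds to L = 2: |L_tot| = ℏ√(2·3) = √6 ℏ.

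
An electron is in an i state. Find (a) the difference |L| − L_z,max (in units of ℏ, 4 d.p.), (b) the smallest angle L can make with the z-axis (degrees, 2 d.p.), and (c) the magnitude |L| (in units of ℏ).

The letter i corresponds to l = 6.
|L| − L_z,max = (√42 − 6)ℏ ≈ 0.4807ℏ.
cos θ_min = 6/√42, so θ_min ≈ 22.21°.
|L| = ℏ√(6·7) = √42 ℏ ≈ 6.481ℏ.

|L|−L_z,max ≈ 0.4807ℏ; θ_min ≈ 22.21°; |L| = √42 ℏ ≈ 6.481ℏ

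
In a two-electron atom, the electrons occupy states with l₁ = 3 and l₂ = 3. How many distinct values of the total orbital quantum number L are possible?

By the triangle rule, |l₁ − l₂| ≤ L ≤ l₁ + l₂.
So L can be 0, 1, 2, 3, 4, 5, 6.
That is 7 values.

7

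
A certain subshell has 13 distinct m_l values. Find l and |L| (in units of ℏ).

l = 6, |L| = √42 ℏ ≈ 6.481ℏ

2l + 1 = 13 ⇒ l = 6.
|L| = ℏ√(l(l+1)) = ℏ√(6·7) = √42 ℏ.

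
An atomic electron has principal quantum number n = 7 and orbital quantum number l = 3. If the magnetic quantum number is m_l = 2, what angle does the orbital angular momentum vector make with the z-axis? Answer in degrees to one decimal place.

θ ≈ 54.7°

|L| = √(l(l+1)) ℏ = 2√3 ℏ.
L_z = m_l ℏ = 2ℏ.
cos θ = L_z/|L| = 2/√12, so θ ≈ 54.7°.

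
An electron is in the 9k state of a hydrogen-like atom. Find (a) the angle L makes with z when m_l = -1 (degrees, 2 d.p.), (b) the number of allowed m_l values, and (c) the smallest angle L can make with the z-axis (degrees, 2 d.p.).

9k means n = 9, l = 7.
For m_l = -1: cos θ = -1/√56, θ ≈ 97.68°.
There are 2l+1 = 15 values of m_l.
cos θ_min = 7/√56, so θ_min ≈ 20.70°.

θ(m_l=-1) ≈ 97.68°; 15 values; θ_min ≈ 20.70°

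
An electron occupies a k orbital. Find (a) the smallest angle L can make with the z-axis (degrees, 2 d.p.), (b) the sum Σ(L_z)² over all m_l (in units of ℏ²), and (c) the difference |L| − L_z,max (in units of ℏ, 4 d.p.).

θ_min ≈ 20.70°; Σ(L_z)² = 280 ℏ²; |L|−L_z,max ≈ 0.4833ℏ

A k state has l = 7.
cos θ_min = 7/√56, so θ_min ≈ 20.70°.
Σ m_l² = 280, so Σ(L_z)² = 280 ℏ².
|L| − L_z,max = (2√14 − 7)ℏ ≈ 0.4833ℏ.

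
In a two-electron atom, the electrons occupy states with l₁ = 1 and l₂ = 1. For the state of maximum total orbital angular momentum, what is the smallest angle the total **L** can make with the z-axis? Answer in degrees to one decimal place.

θ_min ≈ 35.3°

Angular momentum addition gives L = |l₁ − l₂|, …, l₁ + l₂.
So L can be 0, 1, 2.
The maximum is L = 2, with |L_tot| = ℏ√(2·3) = √6 ℏ.
The minimum angle with z is arccos(2/√6) ≈ 35.3°.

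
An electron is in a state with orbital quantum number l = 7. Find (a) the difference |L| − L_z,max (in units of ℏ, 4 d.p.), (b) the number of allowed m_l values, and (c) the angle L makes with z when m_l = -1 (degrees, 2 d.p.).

|L| − L_z,max = (2√14 − 7)ℏ ≈ 0.4833ℏ.
There are 2l+1 = 15 values of m_l.
For m_l = -1: cos θ = -1/√56, θ ≈ 97.68°.

|L|−L_z,max ≈ 0.4833ℏ; 15 values; θ(m_l=-1) ≈ 97.68°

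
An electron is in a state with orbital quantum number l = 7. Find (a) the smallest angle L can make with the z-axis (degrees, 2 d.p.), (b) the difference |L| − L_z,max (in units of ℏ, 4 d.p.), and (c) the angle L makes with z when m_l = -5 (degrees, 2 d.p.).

cos θ_min = 7/√56, so θ_min ≈ 20.70°.
|L| − L_z,max = (2√14 − 7)ℏ ≈ 0.4833ℏ.
For m_l = -5: cos θ = -5/√56, θ ≈ 131.92°.

θ_min ≈ 20.70°; |L|−L_z,max ≈ 0.4833ℏ; θ(m_l=-5) ≈ 131.92°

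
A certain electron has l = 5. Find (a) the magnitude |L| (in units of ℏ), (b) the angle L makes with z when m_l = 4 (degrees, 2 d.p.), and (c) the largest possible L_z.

|L| = √30 ℏ ≈ 5.477ℏ; θ(m_l=4) ≈ 43.09°; L_z,max = 5ℏ

|L| = ℏ√(5·6) = √30 ℏ ≈ 5.477ℏ.
For m_l = 4: cos θ = 4/√30, θ ≈ 43.09°.
L_z,max = lℏ = 5ℏ.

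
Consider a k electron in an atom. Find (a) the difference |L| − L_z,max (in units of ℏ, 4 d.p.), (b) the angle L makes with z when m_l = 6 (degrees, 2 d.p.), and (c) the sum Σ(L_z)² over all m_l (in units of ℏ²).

|L|−L_z,max ≈ 0.4833ℏ; θ(m_l=6) ≈ 36.70°; Σ(L_z)² = 280 ℏ²

The letter k corresponds to l = 7.
|L| − L_z,max = (2√14 − 7)ℏ ≈ 0.4833ℏ.
For m_l = 6: cos θ = 6/√56, θ ≈ 36.70°.
Σ m_l² = 280, so Σ(L_z)² = 280 ℏ².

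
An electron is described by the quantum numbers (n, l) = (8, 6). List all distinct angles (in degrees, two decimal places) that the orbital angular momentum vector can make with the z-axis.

|L| = ℏ√(l(l+1)) = √42 ℏ.
cos θ = m_l/√42 for each m_l ∈ {-6, -5, -4, -3, -2, -1, 0, 1, 2, 3, 4, 5, 6}.

θ ∈ {22.21°, 39.51°, 51.89°, 62.42°, 72.02°, 81.12°, 90.00°, 98.88°, 107.98°, 117.58°, 128.11°, 140.49°, 157.79°}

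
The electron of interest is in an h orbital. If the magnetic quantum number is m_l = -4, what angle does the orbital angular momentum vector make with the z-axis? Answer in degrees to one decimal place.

For an h orbital, l = 5.
|L| = ℏ√(l(l+1)) = √30 ℏ.
L_z = m_l ℏ = −4ℏ.
cos θ = L_z/|L| = -4/√30, so θ ≈ 136.9°.

θ ≈ 136.9°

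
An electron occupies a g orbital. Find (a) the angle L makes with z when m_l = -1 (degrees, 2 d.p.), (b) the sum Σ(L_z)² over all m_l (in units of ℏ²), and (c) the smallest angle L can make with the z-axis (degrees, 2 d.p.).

θ(m_l=-1) ≈ 102.92°; Σ(L_z)² = 60 ℏ²; θ_min ≈ 26.57°

For a g orbital, l = 4.
For m_l = -1: cos θ = -1/√20, θ ≈ 102.92°.
Σ m_l² = 60, so Σ(L_z)² = 60 ℏ².
cos θ_min = 4/√20, so θ_min ≈ 26.57°.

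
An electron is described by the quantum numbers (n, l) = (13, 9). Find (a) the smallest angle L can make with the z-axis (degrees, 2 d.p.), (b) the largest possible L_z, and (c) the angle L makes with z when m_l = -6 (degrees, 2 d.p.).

cos θ_min = 9/√90, so θ_min ≈ 18.43°.
L_z,max = lℏ = 9ℏ.
For m_l = -6: cos θ = -6/√90, θ ≈ 129.23°.

θ_min ≈ 18.43°; L_z,max = 9ℏ; θ(m_l=-6) ≈ 129.23°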